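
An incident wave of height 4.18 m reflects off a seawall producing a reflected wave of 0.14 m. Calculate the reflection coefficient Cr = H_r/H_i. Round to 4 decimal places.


Cr = H_r / H_i
Cr = 0.14 / 4.18
Cr = 0.0335

0.0335


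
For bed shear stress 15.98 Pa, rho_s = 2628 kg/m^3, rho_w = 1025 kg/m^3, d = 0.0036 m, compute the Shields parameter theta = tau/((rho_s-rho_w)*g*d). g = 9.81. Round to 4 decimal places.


theta = tau / ((rho_s - rho_w) * g * d)
rho_s - rho_w = 2628 - 1025 = 1603
Denominator = 1603 * 9.81 * 0.0036 = 56.611548
theta = 15.98 / 56.611548
theta = 0.2823

0.2823


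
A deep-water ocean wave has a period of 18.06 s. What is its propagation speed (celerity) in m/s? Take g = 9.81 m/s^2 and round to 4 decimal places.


We use the deep-water celerity formula:
C = g * T / (2 * pi)
C = 9.81 * 18.06 / (2 * 3.14159...)
C = 177.168600 / 6.283185
C = 28.1973 m/s

28.1973


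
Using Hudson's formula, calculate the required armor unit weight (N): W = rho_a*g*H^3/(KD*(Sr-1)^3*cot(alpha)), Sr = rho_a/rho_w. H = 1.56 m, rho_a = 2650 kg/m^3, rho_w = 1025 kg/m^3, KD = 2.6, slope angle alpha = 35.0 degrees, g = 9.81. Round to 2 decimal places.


Sr = rho_a / rho_w = 2650 / 1025 = 2.585366
(Sr - 1) = 1.585366
(Sr - 1)^3 = 3.984635
cot(35.0) = 1 / tan(35.0) = 1 / 0.700208 = 1.428148
Numerator = 2650 * 9.81 * 1.56^3 = 98693.5285
Denominator = 2.6 * 3.984635 * 1.428148 = 14.795685
W = 98693.5285 / 14.795685
W = 6670.43 N

6670.43


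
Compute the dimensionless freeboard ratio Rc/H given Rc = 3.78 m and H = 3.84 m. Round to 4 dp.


Relative freeboard = Rc / H
= 3.78 / 3.84
= 0.9844

0.9844


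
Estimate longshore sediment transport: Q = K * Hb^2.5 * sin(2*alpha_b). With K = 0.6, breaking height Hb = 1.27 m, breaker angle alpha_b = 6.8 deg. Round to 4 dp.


Q = K * Hb^2.5 * sin(2 * alpha_b)
Hb^2.5 = 1.27^2.5 = 1.817646
sin(2 * 6.8) = sin(13.6) = 0.235142
Q = 0.6 * 1.817646 * 0.235142
Q = 0.2564 m^3/s

0.2564


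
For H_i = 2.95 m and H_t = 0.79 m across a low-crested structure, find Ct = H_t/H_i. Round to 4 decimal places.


Ct = H_t / H_i
Ct = 0.79 / 2.95
Ct = 0.2678

0.2678


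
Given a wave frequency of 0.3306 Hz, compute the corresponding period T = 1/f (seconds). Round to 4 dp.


T = 1 / f
T = 1 / 0.3306
T = 3.0248 s

3.0248


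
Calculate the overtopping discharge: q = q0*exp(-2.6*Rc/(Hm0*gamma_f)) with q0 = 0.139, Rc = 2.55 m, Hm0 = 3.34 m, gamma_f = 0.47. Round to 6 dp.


q = q0 * exp(-2.6 * Rc / (Hm0 * gamma_f))
Exponent = -2.6 * 2.55 / (3.34 * 0.47)
= -2.6 * 2.55 / 1.5698
= -4.223468
exp(-4.223468) = 0.014648
q = 0.139 * 0.014648
q = 0.002036 m^3/s/m

0.002036


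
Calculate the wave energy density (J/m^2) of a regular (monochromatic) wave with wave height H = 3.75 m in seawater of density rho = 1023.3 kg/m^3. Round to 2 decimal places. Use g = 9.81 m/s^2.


E = (1/8) * rho * g * H^2
E = (1/8) * 1023.3 * 9.81 * 3.75^2
E = 0.125 * 1023.3 * 9.81 * 14.0625
E = 17645.93 J/m^2

17645.93


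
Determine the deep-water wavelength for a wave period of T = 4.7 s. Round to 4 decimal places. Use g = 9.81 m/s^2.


L0 = g * T^2 / (2 * pi)
L0 = 9.81 * 4.7^2 / (2 * pi)
L0 = 9.81 * 22.0900 / 6.28319
L0 = 216.7029 / 6.28319
L0 = 34.4893 m

34.4893


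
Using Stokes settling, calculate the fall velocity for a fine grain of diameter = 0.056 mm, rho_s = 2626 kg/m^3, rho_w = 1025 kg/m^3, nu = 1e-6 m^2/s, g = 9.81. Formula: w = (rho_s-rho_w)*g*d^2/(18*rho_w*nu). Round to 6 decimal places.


w = (rho_s - rho_w) * g * d^2 / (18 * rho_w * nu)
d = 0.056 mm = 0.000056 m
rho_s - rho_w = 2626 - 1025 = 1601
Numerator = 1601 * 9.81 * (0.000056)^2 = 0.000049253420
Denominator = 18 * 1025 * 1e-6 = 0.018450
w = 0.002670 m/s

0.002670


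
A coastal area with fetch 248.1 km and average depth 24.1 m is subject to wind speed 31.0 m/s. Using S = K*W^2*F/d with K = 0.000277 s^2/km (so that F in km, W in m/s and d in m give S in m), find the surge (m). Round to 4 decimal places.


S = K * W^2 * F / d
W^2 = 31.0^2 = 961.00
S = 0.000277 * 961.00 * 248.1 / 24.1
Numerator = 0.000277 * 961.00 * 248.1 = 66.043476
S = 66.043476 / 24.1 = 2.7404 m

2.7404


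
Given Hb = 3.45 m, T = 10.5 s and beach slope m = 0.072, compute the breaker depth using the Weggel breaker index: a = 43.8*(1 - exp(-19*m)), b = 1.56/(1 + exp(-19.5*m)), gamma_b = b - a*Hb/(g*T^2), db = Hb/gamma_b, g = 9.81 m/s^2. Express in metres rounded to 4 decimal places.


a = 43.8 * (1 - exp(-19 * m))
exp(-19 * 0.072) = exp(-1.3680) = 0.254616
a = 43.8 * (1 - 0.254616) = 32.647833
b = 1.56 / (1 + exp(-19.5 * m))
exp(-19.5 * 0.072) = exp(-1.4040) = 0.245613
b = 1.56 / (1 + 0.245613) = 1.252396
Hb / (g * T^2) = 3.45 / (9.81 * 10.5^2) = 3.45 / 1081.5525 = 0.00318986
gamma_b = b - a * Hb/(g*T^2) = 1.252396 - 32.647833 * 0.00318986 = 1.148254
db = Hb / gamma_b = 3.45 / 1.148254
db = 3.0046 m

3.0046


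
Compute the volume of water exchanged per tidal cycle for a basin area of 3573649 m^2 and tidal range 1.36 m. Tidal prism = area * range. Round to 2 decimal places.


Tidal prism = Area * Tidal range
P = 3573649 * 1.36
P = 4860162.64 m^3

4860162.64


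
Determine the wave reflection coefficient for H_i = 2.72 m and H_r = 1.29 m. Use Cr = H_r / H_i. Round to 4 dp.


Cr = H_r / H_i
Cr = 1.29 / 2.72
Cr = 0.4743

0.4743


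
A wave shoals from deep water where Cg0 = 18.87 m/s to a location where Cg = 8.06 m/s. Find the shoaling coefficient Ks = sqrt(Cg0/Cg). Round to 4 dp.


Ks = sqrt(Cg0 / Cg)
Ks = sqrt(18.87 / 8.06)
Ks = sqrt(2.3412)
Ks = 1.5301

1.5301


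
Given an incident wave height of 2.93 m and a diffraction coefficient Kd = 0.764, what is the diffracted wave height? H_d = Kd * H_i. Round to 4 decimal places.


H_d = Kd * H_i
H_d = 0.764 * 2.93
H_d = 2.2385 m

2.2385


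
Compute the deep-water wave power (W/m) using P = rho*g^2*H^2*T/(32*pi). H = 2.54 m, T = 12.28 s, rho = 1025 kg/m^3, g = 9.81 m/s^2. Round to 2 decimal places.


P = rho * g^2 * H^2 * T / (32 * pi)
P = 1025 * 9.81^2 * 2.54^2 * 12.28 / (32 * pi)
P = 1025 * 96.2361 * 6.4516 * 12.28 / 100.53096
P = 77737.01 W/m

77737.01


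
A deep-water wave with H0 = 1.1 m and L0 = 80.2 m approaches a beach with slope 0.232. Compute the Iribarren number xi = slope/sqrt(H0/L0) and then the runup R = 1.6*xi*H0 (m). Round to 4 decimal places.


xi = slope / sqrt(H0/L0)
H0/L0 = 1.1/80.2 = 0.013716
sqrt(0.013716) = 0.117114
xi = 0.232 / 0.117114 = 1.980974
R = 1.6 * xi * H0 = 1.6 * 1.980974 * 1.1
R = 3.4865 m

3.4865


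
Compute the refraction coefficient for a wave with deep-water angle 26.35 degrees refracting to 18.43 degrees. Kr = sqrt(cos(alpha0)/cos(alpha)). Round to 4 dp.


Kr = sqrt(cos(alpha0) / cos(alpha))
cos(26.35) = 0.896099
cos(18.43) = 0.948711
Kr = sqrt(0.896099 / 0.948711)
Kr = sqrt(0.944545)
Kr = 0.9719

0.9719


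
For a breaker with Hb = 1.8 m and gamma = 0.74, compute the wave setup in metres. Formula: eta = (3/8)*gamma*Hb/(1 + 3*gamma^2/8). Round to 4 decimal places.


eta = (3/8) * gamma * Hb / (1 + 3*gamma^2/8)
Numerator = (3/8) * 0.74 * 1.8 = 0.499500
Denominator = 1 + 3*0.74^2/8 = 1 + 0.205350 = 1.205350
eta = 0.499500 / 1.205350
eta = 0.4144 m

0.4144


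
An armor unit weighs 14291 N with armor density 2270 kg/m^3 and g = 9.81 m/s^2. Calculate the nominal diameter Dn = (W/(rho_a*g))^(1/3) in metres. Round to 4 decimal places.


V = W / (rho_a * g)
V = 14291 / (2270 * 9.81)
V = 14291 / 22268.70
V = 0.641753 m^3
Dn = V^(1/3) = 0.641753^(1/3)
Dn = 0.8626 m

0.8626


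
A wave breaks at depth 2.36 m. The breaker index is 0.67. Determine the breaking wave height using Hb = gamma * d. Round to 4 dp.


Hb = gamma * d
Hb = 0.67 * 2.36
Hb = 1.5812 m

1.5812


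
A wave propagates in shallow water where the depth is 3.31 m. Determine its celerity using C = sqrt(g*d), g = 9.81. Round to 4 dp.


Using the shallow-water approximation:
C = sqrt(g * d) = sqrt(9.81 * 3.31)
C = sqrt(32.4711)
C = 5.6983 m/s

5.6983


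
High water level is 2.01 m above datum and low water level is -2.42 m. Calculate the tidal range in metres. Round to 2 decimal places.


Tidal range = High water - Low water
Tidal range = 2.01 - (-2.42)
Tidal range = 4.43 m

4.43


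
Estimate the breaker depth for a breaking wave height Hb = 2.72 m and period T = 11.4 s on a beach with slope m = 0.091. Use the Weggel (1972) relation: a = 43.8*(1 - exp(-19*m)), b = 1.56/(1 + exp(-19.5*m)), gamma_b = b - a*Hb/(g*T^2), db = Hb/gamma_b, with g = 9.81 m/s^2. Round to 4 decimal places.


a = 43.8 * (1 - exp(-19 * m))
exp(-19 * 0.091) = exp(-1.7290) = 0.177462
a = 43.8 * (1 - 0.177462) = 36.027174
b = 1.56 / (1 + exp(-19.5 * m))
exp(-19.5 * 0.091) = exp(-1.7745) = 0.169568
b = 1.56 / (1 + 0.169568) = 1.333826
Hb / (g * T^2) = 2.72 / (9.81 * 11.4^2) = 2.72 / 1274.9076 = 0.00213349
gamma_b = b - a * Hb/(g*T^2) = 1.333826 - 36.027174 * 0.00213349 = 1.256962
db = Hb / gamma_b = 2.72 / 1.256962
db = 2.1639 m

2.1639


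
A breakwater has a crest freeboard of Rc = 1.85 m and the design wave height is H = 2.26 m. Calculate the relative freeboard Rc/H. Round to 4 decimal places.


Relative freeboard = Rc / H
= 1.85 / 2.26
= 0.8186

0.8186


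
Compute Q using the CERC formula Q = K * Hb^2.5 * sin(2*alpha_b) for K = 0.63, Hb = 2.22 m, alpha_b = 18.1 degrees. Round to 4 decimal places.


Q = K * Hb^2.5 * sin(2 * alpha_b)
Hb^2.5 = 2.22^2.5 = 7.343151
sin(2 * 18.1) = sin(36.2) = 0.590606
Q = 0.63 * 7.343151 * 0.590606
Q = 2.7323 m^3/s

2.7323


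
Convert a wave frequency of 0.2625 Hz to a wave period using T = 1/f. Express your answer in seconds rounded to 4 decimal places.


T = 1 / f
T = 1 / 0.2625
T = 3.8095 s

3.8095


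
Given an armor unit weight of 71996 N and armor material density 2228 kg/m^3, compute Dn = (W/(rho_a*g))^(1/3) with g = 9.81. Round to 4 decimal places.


V = W / (rho_a * g)
V = 71996 / (2228 * 9.81)
V = 71996 / 21856.68
V = 3.294004 m^3
Dn = V^(1/3) = 3.294004^(1/3)
Dn = 1.4879 m

1.4879


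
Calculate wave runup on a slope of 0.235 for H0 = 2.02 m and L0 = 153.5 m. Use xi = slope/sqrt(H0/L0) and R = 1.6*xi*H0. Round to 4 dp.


xi = slope / sqrt(H0/L0)
H0/L0 = 2.02/153.5 = 0.013160
sqrt(0.013160) = 0.114715
xi = 0.235 / 0.114715 = 2.048549
R = 1.6 * xi * H0 = 1.6 * 2.048549 * 2.02
R = 6.6209 m

6.6209


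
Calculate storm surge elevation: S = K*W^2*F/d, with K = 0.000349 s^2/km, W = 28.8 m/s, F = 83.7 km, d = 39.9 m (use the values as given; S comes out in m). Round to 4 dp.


S = K * W^2 * F / d
W^2 = 28.8^2 = 829.44
S = 0.000349 * 829.44 * 83.7 / 39.9
Numerator = 0.000349 * 829.44 * 83.7 = 24.229021
S = 24.229021 / 39.9 = 0.6072 m

0.6072


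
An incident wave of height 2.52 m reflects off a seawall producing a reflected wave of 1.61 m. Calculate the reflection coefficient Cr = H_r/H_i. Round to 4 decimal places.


Cr = H_r / H_i
Cr = 1.61 / 2.52
Cr = 0.6389

0.6389


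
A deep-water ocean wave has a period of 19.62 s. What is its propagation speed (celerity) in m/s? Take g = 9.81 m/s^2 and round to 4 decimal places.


We use the deep-water celerity formula:
C = g * T / (2 * pi)
C = 9.81 * 19.62 / (2 * 3.14159...)
C = 192.472200 / 6.283185
C = 30.6329 m/s

30.6329


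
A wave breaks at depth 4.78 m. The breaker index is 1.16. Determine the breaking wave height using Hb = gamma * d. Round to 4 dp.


Hb = gamma * d
Hb = 1.16 * 4.78
Hb = 5.5448 m

5.5448


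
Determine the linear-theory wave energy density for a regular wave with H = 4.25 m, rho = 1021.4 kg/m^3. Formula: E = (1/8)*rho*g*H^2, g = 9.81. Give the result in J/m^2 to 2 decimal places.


E = (1/8) * rho * g * H^2
E = (1/8) * 1021.4 * 9.81 * 4.25^2
E = 0.125 * 1021.4 * 9.81 * 18.0625
E = 22623.13 J/m^2

22623.13


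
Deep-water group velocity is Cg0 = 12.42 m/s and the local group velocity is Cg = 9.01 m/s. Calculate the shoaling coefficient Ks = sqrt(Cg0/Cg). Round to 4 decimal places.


Ks = sqrt(Cg0 / Cg)
Ks = sqrt(12.42 / 9.01)
Ks = sqrt(1.3785)
Ks = 1.1741

1.1741


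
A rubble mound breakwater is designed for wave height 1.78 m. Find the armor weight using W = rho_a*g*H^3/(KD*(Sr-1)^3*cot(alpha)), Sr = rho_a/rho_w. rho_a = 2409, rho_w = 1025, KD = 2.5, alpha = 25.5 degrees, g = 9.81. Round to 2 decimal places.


Sr = rho_a / rho_w = 2409 / 1025 = 2.350244
(Sr - 1) = 1.350244
(Sr - 1)^3 = 2.461709
cot(25.5) = 1 / tan(25.5) = 1 / 0.476976 = 2.096544
Numerator = 2409 * 9.81 * 1.78^3 = 133280.2548
Denominator = 2.5 * 2.461709 * 2.096544 = 12.902699
W = 133280.2548 / 12.902699
W = 10329.64 N

10329.64


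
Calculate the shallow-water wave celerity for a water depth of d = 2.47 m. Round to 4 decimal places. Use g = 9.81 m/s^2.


Using the shallow-water approximation:
C = sqrt(g * d) = sqrt(9.81 * 2.47)
C = sqrt(24.2307)
C = 4.9225 m/s

4.9225


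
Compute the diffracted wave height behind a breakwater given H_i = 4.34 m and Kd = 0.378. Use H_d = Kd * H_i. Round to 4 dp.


H_d = Kd * H_i
H_d = 0.378 * 4.34
H_d = 1.6405 m

1.6405


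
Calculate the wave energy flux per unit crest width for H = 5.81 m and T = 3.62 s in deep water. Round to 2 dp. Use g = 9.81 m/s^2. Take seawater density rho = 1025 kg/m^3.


P = rho * g^2 * H^2 * T / (32 * pi)
P = 1025 * 9.81^2 * 5.81^2 * 3.62 / (32 * pi)
P = 1025 * 96.2361 * 33.7561 * 3.62 / 100.53096
P = 119901.02 W/m

119901.02


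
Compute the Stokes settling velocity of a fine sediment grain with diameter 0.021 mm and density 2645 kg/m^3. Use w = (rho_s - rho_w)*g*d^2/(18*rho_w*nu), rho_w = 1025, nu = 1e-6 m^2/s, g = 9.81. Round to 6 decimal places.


w = (rho_s - rho_w) * g * d^2 / (18 * rho_w * nu)
d = 0.021 mm = 0.000021 m
rho_s - rho_w = 2645 - 1025 = 1620
Numerator = 1620 * 9.81 * (0.000021)^2 = 0.000007008460
Denominator = 18 * 1025 * 1e-6 = 0.018450
w = 0.000380 m/s

0.000380


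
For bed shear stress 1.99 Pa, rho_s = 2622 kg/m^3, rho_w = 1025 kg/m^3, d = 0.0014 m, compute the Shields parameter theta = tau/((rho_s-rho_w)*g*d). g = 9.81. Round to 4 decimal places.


theta = tau / ((rho_s - rho_w) * g * d)
rho_s - rho_w = 2622 - 1025 = 1597
Denominator = 1597 * 9.81 * 0.0014 = 21.933198
theta = 1.99 / 21.933198
theta = 0.0907

0.0907


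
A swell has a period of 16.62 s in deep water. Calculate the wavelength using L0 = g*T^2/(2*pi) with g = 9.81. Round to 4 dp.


L0 = g * T^2 / (2 * pi)
L0 = 9.81 * 16.62^2 / (2 * pi)
L0 = 9.81 * 276.2244 / 6.28319
L0 = 2709.7614 / 6.28319
L0 = 431.2719 m

431.2719


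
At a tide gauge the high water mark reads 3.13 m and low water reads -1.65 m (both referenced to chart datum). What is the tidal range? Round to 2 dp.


Tidal range = High water - Low water
Tidal range = 3.13 - (-1.65)
Tidal range = 4.78 m

4.78


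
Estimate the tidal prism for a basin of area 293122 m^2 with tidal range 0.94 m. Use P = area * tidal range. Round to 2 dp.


Tidal prism = Area * Tidal range
P = 293122 * 0.94
P = 275534.68 m^3

275534.68


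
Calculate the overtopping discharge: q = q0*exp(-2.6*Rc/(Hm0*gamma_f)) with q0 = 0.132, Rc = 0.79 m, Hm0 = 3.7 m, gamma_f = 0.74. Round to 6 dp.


q = q0 * exp(-2.6 * Rc / (Hm0 * gamma_f))
Exponent = -2.6 * 0.79 / (3.7 * 0.74)
= -2.6 * 0.79 / 2.7380
= -0.750183
exp(-0.750183) = 0.472280
q = 0.132 * 0.472280
q = 0.062341 m^3/s/m

0.062341


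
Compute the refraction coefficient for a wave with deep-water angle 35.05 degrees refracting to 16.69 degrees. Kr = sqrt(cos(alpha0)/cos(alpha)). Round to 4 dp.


Kr = sqrt(cos(alpha0) / cos(alpha))
cos(35.05) = 0.818651
cos(16.69) = 0.957873
Kr = sqrt(0.818651 / 0.957873)
Kr = sqrt(0.854656)
Kr = 0.9245

0.9245


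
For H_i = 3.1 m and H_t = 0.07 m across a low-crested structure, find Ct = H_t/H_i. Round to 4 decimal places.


Ct = H_t / H_i
Ct = 0.07 / 3.1
Ct = 0.0226

0.0226


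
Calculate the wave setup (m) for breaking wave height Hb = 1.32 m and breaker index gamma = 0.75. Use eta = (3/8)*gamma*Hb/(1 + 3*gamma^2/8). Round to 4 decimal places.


eta = (3/8) * gamma * Hb / (1 + 3*gamma^2/8)
Numerator = (3/8) * 0.75 * 1.32 = 0.371250
Denominator = 1 + 3*0.75^2/8 = 1 + 0.210938 = 1.210938
eta = 0.371250 / 1.210938
eta = 0.3066 m

0.3066


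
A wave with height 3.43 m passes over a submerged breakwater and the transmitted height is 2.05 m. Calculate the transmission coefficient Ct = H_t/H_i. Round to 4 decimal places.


Ct = H_t / H_i
Ct = 2.05 / 3.43
Ct = 0.5977

0.5977


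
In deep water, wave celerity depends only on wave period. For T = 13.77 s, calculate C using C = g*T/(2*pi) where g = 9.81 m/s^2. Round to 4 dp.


We use the deep-water celerity formula:
C = g * T / (2 * pi)
C = 9.81 * 13.77 / (2 * 3.14159...)
C = 135.083700 / 6.283185
C = 21.4992 m/s

21.4992


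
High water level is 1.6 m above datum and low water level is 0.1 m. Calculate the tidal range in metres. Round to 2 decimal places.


Tidal range = High water - Low water
Tidal range = 1.6 - (0.1)
Tidal range = 1.50 m

1.50


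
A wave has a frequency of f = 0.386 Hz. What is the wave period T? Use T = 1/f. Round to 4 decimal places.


T = 1 / f
T = 1 / 0.386
T = 2.5907 s

2.5907


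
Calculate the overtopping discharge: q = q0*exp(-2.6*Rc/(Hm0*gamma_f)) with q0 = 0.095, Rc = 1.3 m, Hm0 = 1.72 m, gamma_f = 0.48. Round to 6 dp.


q = q0 * exp(-2.6 * Rc / (Hm0 * gamma_f))
Exponent = -2.6 * 1.3 / (1.72 * 0.48)
= -2.6 * 1.3 / 0.8256
= -4.093992
exp(-4.093992) = 0.016673
q = 0.095 * 0.016673
q = 0.001584 m^3/s/m

0.001584


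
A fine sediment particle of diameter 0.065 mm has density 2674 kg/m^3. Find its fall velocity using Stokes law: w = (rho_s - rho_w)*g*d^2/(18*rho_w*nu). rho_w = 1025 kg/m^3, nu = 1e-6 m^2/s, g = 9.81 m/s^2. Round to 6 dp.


w = (rho_s - rho_w) * g * d^2 / (18 * rho_w * nu)
d = 0.065 mm = 0.000065 m
rho_s - rho_w = 2674 - 1025 = 1649
Numerator = 1649 * 9.81 * (0.000065)^2 = 0.000068346515
Denominator = 18 * 1025 * 1e-6 = 0.018450
w = 0.003704 m/s

0.003704


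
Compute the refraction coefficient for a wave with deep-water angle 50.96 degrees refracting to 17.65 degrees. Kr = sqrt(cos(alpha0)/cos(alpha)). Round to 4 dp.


Kr = sqrt(cos(alpha0) / cos(alpha))
cos(50.96) = 0.629863
cos(17.65) = 0.952926
Kr = sqrt(0.629863 / 0.952926)
Kr = sqrt(0.660977)
Kr = 0.8130

0.8130


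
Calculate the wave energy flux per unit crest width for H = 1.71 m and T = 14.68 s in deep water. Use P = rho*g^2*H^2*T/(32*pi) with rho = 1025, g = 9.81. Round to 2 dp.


P = rho * g^2 * H^2 * T / (32 * pi)
P = 1025 * 9.81^2 * 1.71^2 * 14.68 / (32 * pi)
P = 1025 * 96.2361 * 2.9241 * 14.68 / 100.53096
P = 42119.22 W/m

42119.22


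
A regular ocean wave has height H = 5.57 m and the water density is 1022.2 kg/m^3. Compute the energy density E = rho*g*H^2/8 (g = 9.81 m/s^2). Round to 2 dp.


E = (1/8) * rho * g * H^2
E = (1/8) * 1022.2 * 9.81 * 5.57^2
E = 0.125 * 1022.2 * 9.81 * 31.0249
E = 38888.87 J/m^2

38888.87


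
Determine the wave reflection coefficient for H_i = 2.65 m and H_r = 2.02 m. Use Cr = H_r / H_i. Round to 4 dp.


Cr = H_r / H_i
Cr = 2.02 / 2.65
Cr = 0.7623

0.7623


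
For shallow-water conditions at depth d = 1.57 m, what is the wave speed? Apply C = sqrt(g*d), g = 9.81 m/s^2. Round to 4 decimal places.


Using the shallow-water approximation:
C = sqrt(g * d) = sqrt(9.81 * 1.57)
C = sqrt(15.4017)
C = 3.9245 m/s

3.9245


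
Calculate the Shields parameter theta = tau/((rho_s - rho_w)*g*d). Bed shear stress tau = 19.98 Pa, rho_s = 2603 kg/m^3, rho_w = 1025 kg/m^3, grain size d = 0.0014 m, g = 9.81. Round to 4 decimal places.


theta = tau / ((rho_s - rho_w) * g * d)
rho_s - rho_w = 2603 - 1025 = 1578
Denominator = 1578 * 9.81 * 0.0014 = 21.672252
theta = 19.98 / 21.672252
theta = 0.9219

0.9219


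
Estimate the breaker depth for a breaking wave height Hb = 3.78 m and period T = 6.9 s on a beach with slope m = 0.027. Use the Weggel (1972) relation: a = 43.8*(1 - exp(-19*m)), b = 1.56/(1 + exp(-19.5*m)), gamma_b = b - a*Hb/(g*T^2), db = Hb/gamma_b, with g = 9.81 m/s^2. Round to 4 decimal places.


a = 43.8 * (1 - exp(-19 * m))
exp(-19 * 0.027) = exp(-0.5130) = 0.598697
a = 43.8 * (1 - 0.598697) = 17.577081
b = 1.56 / (1 + exp(-19.5 * m))
exp(-19.5 * 0.027) = exp(-0.5265) = 0.590669
b = 1.56 / (1 + 0.590669) = 0.980720
Hb / (g * T^2) = 3.78 / (9.81 * 6.9^2) = 3.78 / 467.0541 = 0.00809328
gamma_b = b - a * Hb/(g*T^2) = 0.980720 - 17.577081 * 0.00809328 = 0.838463
db = Hb / gamma_b = 3.78 / 0.838463
db = 4.5082 m

4.5082


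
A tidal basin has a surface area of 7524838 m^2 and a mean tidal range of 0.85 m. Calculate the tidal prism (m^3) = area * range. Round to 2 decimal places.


Tidal prism = Area * Tidal range
P = 7524838 * 0.85
P = 6396112.30 m^3

6396112.30


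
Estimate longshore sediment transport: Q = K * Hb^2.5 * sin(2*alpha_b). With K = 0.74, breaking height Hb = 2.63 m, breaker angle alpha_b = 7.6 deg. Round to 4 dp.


Q = K * Hb^2.5 * sin(2 * alpha_b)
Hb^2.5 = 2.63^2.5 = 11.217327
sin(2 * 7.6) = sin(15.2) = 0.262189
Q = 0.74 * 11.217327 * 0.262189
Q = 2.1764 m^3/s

2.1764


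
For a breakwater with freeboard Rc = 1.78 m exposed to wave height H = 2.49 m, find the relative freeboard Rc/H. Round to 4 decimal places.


Relative freeboard = Rc / H
= 1.78 / 2.49
= 0.7149

0.7149


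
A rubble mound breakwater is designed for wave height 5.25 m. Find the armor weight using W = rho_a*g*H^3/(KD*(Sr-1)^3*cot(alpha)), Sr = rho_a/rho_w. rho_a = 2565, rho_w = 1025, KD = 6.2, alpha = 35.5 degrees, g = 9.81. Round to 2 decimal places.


Sr = rho_a / rho_w = 2565 / 1025 = 2.502439
(Sr - 1) = 1.502439
(Sr - 1)^3 = 3.391490
cot(35.5) = 1 / tan(35.5) = 1 / 0.713293 = 1.401948
Numerator = 2565 * 9.81 * 5.25^3 = 3641114.0883
Denominator = 6.2 * 3.391490 * 1.401948 = 29.479102
W = 3641114.0883 / 29.479102
W = 123515.09 N

123515.09


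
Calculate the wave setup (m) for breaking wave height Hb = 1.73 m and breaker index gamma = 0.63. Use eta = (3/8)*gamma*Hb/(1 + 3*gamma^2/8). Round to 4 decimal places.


eta = (3/8) * gamma * Hb / (1 + 3*gamma^2/8)
Numerator = (3/8) * 0.63 * 1.73 = 0.408713
Denominator = 1 + 3*0.63^2/8 = 1 + 0.148838 = 1.148838
eta = 0.408713 / 1.148838
eta = 0.3558 m

0.3558


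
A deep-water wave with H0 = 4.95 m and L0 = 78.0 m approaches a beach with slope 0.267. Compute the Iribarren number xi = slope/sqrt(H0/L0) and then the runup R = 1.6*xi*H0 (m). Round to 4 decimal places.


xi = slope / sqrt(H0/L0)
H0/L0 = 4.95/78.0 = 0.063462
sqrt(0.063462) = 0.251916
xi = 0.267 / 0.251916 = 1.059878
R = 1.6 * xi * H0 = 1.6 * 1.059878 * 4.95
R = 8.3942 m

8.3942


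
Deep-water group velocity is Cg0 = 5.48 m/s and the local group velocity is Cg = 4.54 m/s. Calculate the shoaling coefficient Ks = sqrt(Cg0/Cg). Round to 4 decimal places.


Ks = sqrt(Cg0 / Cg)
Ks = sqrt(5.48 / 4.54)
Ks = sqrt(1.2070)
Ks = 1.0987

1.0987


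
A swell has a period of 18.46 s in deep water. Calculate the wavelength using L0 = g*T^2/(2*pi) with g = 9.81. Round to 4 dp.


L0 = g * T^2 / (2 * pi)
L0 = 9.81 * 18.46^2 / (2 * pi)
L0 = 9.81 * 340.7716 / 6.28319
L0 = 3342.9694 / 6.28319
L0 = 532.0501 m

532.0501


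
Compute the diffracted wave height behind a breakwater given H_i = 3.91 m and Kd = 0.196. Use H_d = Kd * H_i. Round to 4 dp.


H_d = Kd * H_i
H_d = 0.196 * 3.91
H_d = 0.7664 m

0.7664


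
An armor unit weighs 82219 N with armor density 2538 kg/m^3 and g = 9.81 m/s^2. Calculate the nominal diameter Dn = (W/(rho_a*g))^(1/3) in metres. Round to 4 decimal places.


V = W / (rho_a * g)
V = 82219 / (2538 * 9.81)
V = 82219 / 24897.78
V = 3.302262 m^3
Dn = V^(1/3) = 3.302262^(1/3)
Dn = 1.4891 m

1.4891


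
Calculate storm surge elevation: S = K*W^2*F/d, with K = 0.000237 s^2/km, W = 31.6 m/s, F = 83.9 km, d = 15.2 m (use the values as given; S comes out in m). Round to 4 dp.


S = K * W^2 * F / d
W^2 = 31.6^2 = 998.56
S = 0.000237 * 998.56 * 83.9 / 15.2
Numerator = 0.000237 * 998.56 * 83.9 = 19.855667
S = 19.855667 / 15.2 = 1.3063 m

1.3063


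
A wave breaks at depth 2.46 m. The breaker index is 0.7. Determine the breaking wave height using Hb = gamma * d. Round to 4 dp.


Hb = gamma * d
Hb = 0.7 * 2.46
Hb = 1.7220 m

1.7220


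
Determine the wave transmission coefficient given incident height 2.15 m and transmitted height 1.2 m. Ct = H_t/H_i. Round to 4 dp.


Ct = H_t / H_i
Ct = 1.2 / 2.15
Ct = 0.5581

0.5581


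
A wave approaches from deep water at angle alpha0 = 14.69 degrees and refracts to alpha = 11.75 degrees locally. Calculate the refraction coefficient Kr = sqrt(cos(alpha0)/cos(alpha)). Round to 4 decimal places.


Kr = sqrt(cos(alpha0) / cos(alpha))
cos(14.69) = 0.967312
cos(11.75) = 0.979045
Kr = sqrt(0.967312 / 0.979045)
Kr = sqrt(0.988015)
Kr = 0.9940

0.9940


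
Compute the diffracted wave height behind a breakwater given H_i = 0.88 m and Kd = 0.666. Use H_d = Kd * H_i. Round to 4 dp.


H_d = Kd * H_i
H_d = 0.666 * 0.88
H_d = 0.5861 m

0.5861


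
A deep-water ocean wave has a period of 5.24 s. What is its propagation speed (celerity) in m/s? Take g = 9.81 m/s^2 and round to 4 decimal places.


We use the deep-water celerity formula:
C = g * T / (2 * pi)
C = 9.81 * 5.24 / (2 * 3.14159...)
C = 51.404400 / 6.283185
C = 8.1813 m/s

8.1813


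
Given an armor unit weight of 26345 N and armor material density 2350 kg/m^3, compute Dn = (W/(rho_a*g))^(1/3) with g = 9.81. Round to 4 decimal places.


V = W / (rho_a * g)
V = 26345 / (2350 * 9.81)
V = 26345 / 23053.50
V = 1.142777 m^3
Dn = V^(1/3) = 1.142777^(1/3)
Dn = 1.0455 m

1.0455


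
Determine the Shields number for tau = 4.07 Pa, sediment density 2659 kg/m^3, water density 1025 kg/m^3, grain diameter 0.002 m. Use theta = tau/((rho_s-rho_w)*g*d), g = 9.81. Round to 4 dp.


theta = tau / ((rho_s - rho_w) * g * d)
rho_s - rho_w = 2659 - 1025 = 1634
Denominator = 1634 * 9.81 * 0.002 = 32.059080
theta = 4.07 / 32.059080
theta = 0.1270

0.1270


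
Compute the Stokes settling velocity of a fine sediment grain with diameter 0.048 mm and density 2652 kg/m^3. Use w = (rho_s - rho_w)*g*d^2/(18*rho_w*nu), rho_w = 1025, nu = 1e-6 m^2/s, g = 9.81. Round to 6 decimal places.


w = (rho_s - rho_w) * g * d^2 / (18 * rho_w * nu)
d = 0.048 mm = 0.000048 m
rho_s - rho_w = 2652 - 1025 = 1627
Numerator = 1627 * 9.81 * (0.000048)^2 = 0.000036773844
Denominator = 18 * 1025 * 1e-6 = 0.018450
w = 0.001993 m/s

0.001993


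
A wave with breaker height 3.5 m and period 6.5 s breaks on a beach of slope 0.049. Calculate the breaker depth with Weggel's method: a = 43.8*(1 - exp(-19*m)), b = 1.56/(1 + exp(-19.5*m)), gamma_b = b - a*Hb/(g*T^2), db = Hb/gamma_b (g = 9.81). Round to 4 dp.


a = 43.8 * (1 - exp(-19 * m))
exp(-19 * 0.049) = exp(-0.9310) = 0.394159
a = 43.8 * (1 - 0.394159) = 26.535820
b = 1.56 / (1 + exp(-19.5 * m))
exp(-19.5 * 0.049) = exp(-0.9555) = 0.384620
b = 1.56 / (1 + 0.384620) = 1.126663
Hb / (g * T^2) = 3.5 / (9.81 * 6.5^2) = 3.5 / 414.4725 = 0.00844447
gamma_b = b - a * Hb/(g*T^2) = 1.126663 - 26.535820 * 0.00844447 = 0.902582
db = Hb / gamma_b = 3.5 / 0.902582
db = 3.8778 m

3.8778


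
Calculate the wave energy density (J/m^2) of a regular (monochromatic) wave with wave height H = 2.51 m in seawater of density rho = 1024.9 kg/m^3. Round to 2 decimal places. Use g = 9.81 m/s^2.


E = (1/8) * rho * g * H^2
E = (1/8) * 1024.9 * 9.81 * 2.51^2
E = 0.125 * 1024.9 * 9.81 * 6.3001
E = 7917.86 J/m^2

7917.86


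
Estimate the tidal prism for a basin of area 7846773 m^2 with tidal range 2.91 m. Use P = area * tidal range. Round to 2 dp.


Tidal prism = Area * Tidal range
P = 7846773 * 2.91
P = 22834109.43 m^3

22834109.43


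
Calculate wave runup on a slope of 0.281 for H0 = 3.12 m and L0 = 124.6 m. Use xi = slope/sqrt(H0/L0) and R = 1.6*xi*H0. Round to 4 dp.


xi = slope / sqrt(H0/L0)
H0/L0 = 3.12/124.6 = 0.025040
sqrt(0.025040) = 0.158241
xi = 0.281 / 0.158241 = 1.775775
R = 1.6 * xi * H0 = 1.6 * 1.775775 * 3.12
R = 8.8647 m

8.8647


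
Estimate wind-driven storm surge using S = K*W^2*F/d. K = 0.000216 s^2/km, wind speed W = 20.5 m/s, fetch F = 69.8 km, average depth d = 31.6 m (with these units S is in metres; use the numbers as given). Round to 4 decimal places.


S = K * W^2 * F / d
W^2 = 20.5^2 = 420.25
S = 0.000216 * 420.25 * 69.8 / 31.6
Numerator = 0.000216 * 420.25 * 69.8 = 6.336025
S = 6.336025 / 31.6 = 0.2005 m

0.2005


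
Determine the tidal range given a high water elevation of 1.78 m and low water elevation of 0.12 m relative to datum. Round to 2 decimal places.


Tidal range = High water - Low water
Tidal range = 1.78 - (0.12)
Tidal range = 1.66 m

1.66


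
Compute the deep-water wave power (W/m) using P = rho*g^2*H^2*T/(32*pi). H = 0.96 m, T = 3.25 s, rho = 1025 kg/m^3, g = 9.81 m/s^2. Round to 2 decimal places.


P = rho * g^2 * H^2 * T / (32 * pi)
P = 1025 * 9.81^2 * 0.96^2 * 3.25 / (32 * pi)
P = 1025 * 96.2361 * 0.9216 * 3.25 / 100.53096
P = 2938.92 W/m

2938.92


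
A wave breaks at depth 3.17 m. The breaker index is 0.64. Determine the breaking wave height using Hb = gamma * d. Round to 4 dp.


Hb = gamma * d
Hb = 0.64 * 3.17
Hb = 2.0288 m

2.0288


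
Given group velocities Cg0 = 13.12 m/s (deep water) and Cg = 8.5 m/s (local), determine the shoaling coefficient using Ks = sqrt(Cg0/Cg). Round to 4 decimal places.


Ks = sqrt(Cg0 / Cg)
Ks = sqrt(13.12 / 8.5)
Ks = sqrt(1.5435)
Ks = 1.2424

1.2424


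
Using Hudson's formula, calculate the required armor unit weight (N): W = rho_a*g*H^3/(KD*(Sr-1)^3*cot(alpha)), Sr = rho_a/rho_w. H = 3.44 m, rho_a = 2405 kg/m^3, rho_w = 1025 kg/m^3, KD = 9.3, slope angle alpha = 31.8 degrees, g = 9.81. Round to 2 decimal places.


Sr = rho_a / rho_w = 2405 / 1025 = 2.346341
(Sr - 1) = 1.346341
(Sr - 1)^3 = 2.440426
cot(31.8) = 1 / tan(31.8) = 1 / 0.620026 = 1.612835
Numerator = 2405 * 9.81 * 3.44^3 = 960416.0647
Denominator = 9.3 * 2.440426 * 1.612835 = 36.604841
W = 960416.0647 / 36.604841
W = 26237.41 N

26237.41


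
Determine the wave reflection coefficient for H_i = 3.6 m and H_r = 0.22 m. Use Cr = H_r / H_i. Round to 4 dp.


Cr = H_r / H_i
Cr = 0.22 / 3.6
Cr = 0.0611

0.0611


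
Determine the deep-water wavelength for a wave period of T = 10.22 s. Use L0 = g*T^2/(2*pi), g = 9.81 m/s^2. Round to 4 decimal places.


L0 = g * T^2 / (2 * pi)
L0 = 9.81 * 10.22^2 / (2 * pi)
L0 = 9.81 * 104.4484 / 6.28319
L0 = 1024.6388 / 6.28319
L0 = 163.0763 m

163.0763


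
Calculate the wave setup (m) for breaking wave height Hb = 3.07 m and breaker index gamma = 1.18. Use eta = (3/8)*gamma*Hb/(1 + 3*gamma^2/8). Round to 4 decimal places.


eta = (3/8) * gamma * Hb / (1 + 3*gamma^2/8)
Numerator = (3/8) * 1.18 * 3.07 = 1.358475
Denominator = 1 + 3*1.18^2/8 = 1 + 0.522150 = 1.522150
eta = 1.358475 / 1.522150
eta = 0.8925 m

0.8925


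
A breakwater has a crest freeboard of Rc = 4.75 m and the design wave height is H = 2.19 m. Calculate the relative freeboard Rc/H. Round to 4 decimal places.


Relative freeboard = Rc / H
= 4.75 / 2.19
= 2.1689

2.1689


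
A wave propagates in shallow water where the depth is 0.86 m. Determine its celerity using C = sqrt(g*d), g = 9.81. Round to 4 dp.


Using the shallow-water approximation:
C = sqrt(g * d) = sqrt(9.81 * 0.86)
C = sqrt(8.4366)
C = 2.9046 m/s

2.9046


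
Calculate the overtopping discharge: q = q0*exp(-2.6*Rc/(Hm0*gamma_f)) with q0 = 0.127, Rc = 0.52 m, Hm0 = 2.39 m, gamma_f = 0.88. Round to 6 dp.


q = q0 * exp(-2.6 * Rc / (Hm0 * gamma_f))
Exponent = -2.6 * 0.52 / (2.39 * 0.88)
= -2.6 * 0.52 / 2.1032
= -0.642830
exp(-0.642830) = 0.525802
q = 0.127 * 0.525802
q = 0.066777 m^3/s/m

0.066777


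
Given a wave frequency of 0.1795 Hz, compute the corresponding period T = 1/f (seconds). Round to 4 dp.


T = 1 / f
T = 1 / 0.1795
T = 5.5710 s

5.5710


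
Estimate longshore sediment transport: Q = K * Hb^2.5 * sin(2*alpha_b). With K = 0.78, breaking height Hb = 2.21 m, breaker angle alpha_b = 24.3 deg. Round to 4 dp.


Q = K * Hb^2.5 * sin(2 * alpha_b)
Hb^2.5 = 2.21^2.5 = 7.260737
sin(2 * 24.3) = sin(48.6) = 0.750111
Q = 0.78 * 7.260737 * 0.750111
Q = 4.2482 m^3/s

4.2482


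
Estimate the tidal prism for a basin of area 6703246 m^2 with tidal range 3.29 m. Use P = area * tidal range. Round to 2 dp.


Tidal prism = Area * Tidal range
P = 6703246 * 3.29
P = 22053679.34 m^3

22053679.34


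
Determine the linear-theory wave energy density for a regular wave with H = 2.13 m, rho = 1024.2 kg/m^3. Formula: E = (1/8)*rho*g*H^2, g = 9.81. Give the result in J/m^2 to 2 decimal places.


E = (1/8) * rho * g * H^2
E = (1/8) * 1024.2 * 9.81 * 2.13^2
E = 0.125 * 1024.2 * 9.81 * 4.5369
E = 5698.01 J/m^2

5698.01


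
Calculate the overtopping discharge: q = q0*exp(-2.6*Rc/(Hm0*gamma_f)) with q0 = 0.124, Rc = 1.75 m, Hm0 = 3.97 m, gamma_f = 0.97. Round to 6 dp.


q = q0 * exp(-2.6 * Rc / (Hm0 * gamma_f))
Exponent = -2.6 * 1.75 / (3.97 * 0.97)
= -2.6 * 1.75 / 3.8509
= -1.181542
exp(-1.181542) = 0.306805
q = 0.124 * 0.306805
q = 0.038044 m^3/s/m

0.038044


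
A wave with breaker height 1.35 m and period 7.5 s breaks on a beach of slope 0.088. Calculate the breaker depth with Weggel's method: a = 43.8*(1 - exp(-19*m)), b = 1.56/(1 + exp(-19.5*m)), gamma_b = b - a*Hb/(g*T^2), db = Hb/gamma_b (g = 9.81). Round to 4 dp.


a = 43.8 * (1 - exp(-19 * m))
exp(-19 * 0.088) = exp(-1.6720) = 0.187871
a = 43.8 * (1 - 0.187871) = 35.571252
b = 1.56 / (1 + exp(-19.5 * m))
exp(-19.5 * 0.088) = exp(-1.7160) = 0.179784
b = 1.56 / (1 + 0.179784) = 1.322276
Hb / (g * T^2) = 1.35 / (9.81 * 7.5^2) = 1.35 / 551.8125 = 0.00244648
gamma_b = b - a * Hb/(g*T^2) = 1.322276 - 35.571252 * 0.00244648 = 1.235252
db = Hb / gamma_b = 1.35 / 1.235252
db = 1.0929 m

1.0929


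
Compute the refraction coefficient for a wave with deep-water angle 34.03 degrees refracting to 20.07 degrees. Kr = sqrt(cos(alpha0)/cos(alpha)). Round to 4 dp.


Kr = sqrt(cos(alpha0) / cos(alpha))
cos(34.03) = 0.828745
cos(20.07) = 0.939274
Kr = sqrt(0.828745 / 0.939274)
Kr = sqrt(0.882325)
Kr = 0.9393

0.9393


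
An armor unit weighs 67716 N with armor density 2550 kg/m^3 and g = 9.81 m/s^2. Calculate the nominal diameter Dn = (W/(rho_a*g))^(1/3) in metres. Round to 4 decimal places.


V = W / (rho_a * g)
V = 67716 / (2550 * 9.81)
V = 67716 / 25015.50
V = 2.706962 m^3
Dn = V^(1/3) = 2.706962^(1/3)
Dn = 1.3937 m

1.3937


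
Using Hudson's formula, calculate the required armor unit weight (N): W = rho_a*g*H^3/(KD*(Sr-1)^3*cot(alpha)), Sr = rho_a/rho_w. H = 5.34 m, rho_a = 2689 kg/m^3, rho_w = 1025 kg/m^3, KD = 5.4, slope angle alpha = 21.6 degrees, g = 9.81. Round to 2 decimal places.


Sr = rho_a / rho_w = 2689 / 1025 = 2.623415
(Sr - 1) = 1.623415
(Sr - 1)^3 = 4.278469
cot(21.6) = 1 / tan(21.6) = 1 / 0.395928 = 2.525712
Numerator = 2689 * 9.81 * 5.34^3 = 4016831.1908
Denominator = 5.4 * 4.278469 * 2.525712 = 58.353365
W = 4016831.1908 / 58.353365
W = 68836.33 N

68836.33


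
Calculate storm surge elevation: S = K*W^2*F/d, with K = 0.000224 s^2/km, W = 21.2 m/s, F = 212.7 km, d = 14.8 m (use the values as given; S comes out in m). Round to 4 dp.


S = K * W^2 * F / d
W^2 = 21.2^2 = 449.44
S = 0.000224 * 449.44 * 212.7 / 14.8
Numerator = 0.000224 * 449.44 * 212.7 = 21.413479
S = 21.413479 / 14.8 = 1.4469 m

1.4469


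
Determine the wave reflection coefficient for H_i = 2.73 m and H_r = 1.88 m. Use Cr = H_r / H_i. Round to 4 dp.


Cr = H_r / H_i
Cr = 1.88 / 2.73
Cr = 0.6886

0.6886


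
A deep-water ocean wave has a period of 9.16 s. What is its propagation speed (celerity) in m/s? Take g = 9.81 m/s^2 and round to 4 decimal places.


We use the deep-water celerity formula:
C = g * T / (2 * pi)
C = 9.81 * 9.16 / (2 * 3.14159...)
C = 89.859600 / 6.283185
C = 14.3016 m/s

14.3016


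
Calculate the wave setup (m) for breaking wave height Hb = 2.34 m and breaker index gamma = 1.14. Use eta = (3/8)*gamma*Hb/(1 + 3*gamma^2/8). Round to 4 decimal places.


eta = (3/8) * gamma * Hb / (1 + 3*gamma^2/8)
Numerator = (3/8) * 1.14 * 2.34 = 1.000350
Denominator = 1 + 3*1.14^2/8 = 1 + 0.487350 = 1.487350
eta = 1.000350 / 1.487350
eta = 0.6726 m

0.6726


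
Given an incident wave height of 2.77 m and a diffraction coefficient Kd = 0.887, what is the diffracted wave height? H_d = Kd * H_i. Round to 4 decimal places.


H_d = Kd * H_i
H_d = 0.887 * 2.77
H_d = 2.4570 m

2.4570


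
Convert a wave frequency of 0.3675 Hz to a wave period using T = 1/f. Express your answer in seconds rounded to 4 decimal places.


T = 1 / f
T = 1 / 0.3675
T = 2.7211 s

2.7211


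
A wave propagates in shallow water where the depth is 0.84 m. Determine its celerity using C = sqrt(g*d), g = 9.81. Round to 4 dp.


Using the shallow-water approximation:
C = sqrt(g * d) = sqrt(9.81 * 0.84)
C = sqrt(8.2404)
C = 2.8706 m/s

2.8706


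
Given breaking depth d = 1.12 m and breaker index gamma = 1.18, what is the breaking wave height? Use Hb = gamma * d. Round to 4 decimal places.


Hb = gamma * d
Hb = 1.18 * 1.12
Hb = 1.3216 m

1.3216


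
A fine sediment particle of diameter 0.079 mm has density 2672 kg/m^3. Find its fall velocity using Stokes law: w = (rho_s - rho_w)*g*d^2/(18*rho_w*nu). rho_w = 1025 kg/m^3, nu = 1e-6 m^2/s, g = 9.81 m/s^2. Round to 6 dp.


w = (rho_s - rho_w) * g * d^2 / (18 * rho_w * nu)
d = 0.079 mm = 0.000079 m
rho_s - rho_w = 2672 - 1025 = 1647
Numerator = 1647 * 9.81 * (0.000079)^2 = 0.000100836274
Denominator = 18 * 1025 * 1e-6 = 0.018450
w = 0.005465 m/s

0.005465


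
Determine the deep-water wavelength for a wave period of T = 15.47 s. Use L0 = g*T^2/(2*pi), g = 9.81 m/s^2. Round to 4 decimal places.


L0 = g * T^2 / (2 * pi)
L0 = 9.81 * 15.47^2 / (2 * pi)
L0 = 9.81 * 239.3209 / 6.28319
L0 = 2347.7380 / 6.28319
L0 = 373.6541 m

373.6541


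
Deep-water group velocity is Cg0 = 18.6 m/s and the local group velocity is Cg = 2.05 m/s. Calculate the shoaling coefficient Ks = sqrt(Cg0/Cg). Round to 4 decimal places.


Ks = sqrt(Cg0 / Cg)
Ks = sqrt(18.6 / 2.05)
Ks = sqrt(9.0732)
Ks = 3.0122

3.0122


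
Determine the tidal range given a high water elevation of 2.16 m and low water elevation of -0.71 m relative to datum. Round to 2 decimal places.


Tidal range = High water - Low water
Tidal range = 2.16 - (-0.71)
Tidal range = 2.87 m

2.87


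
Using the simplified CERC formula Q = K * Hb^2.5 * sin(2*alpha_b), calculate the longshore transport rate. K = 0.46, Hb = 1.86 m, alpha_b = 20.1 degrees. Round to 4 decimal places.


Q = K * Hb^2.5 * sin(2 * alpha_b)
Hb^2.5 = 1.86^2.5 = 4.718265
sin(2 * 20.1) = sin(40.2) = 0.645458
Q = 0.46 * 4.718265 * 0.645458
Q = 1.4009 m^3/s

1.4009


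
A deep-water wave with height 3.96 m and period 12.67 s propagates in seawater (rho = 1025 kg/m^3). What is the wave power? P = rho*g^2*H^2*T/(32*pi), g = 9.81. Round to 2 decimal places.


P = rho * g^2 * H^2 * T / (32 * pi)
P = 1025 * 9.81^2 * 3.96^2 * 12.67 / (32 * pi)
P = 1025 * 96.2361 * 15.6816 * 12.67 / 100.53096
P = 194952.59 W/m

194952.59


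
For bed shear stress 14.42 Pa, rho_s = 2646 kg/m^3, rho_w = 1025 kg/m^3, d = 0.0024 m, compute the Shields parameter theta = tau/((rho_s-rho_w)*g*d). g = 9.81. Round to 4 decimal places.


theta = tau / ((rho_s - rho_w) * g * d)
rho_s - rho_w = 2646 - 1025 = 1621
Denominator = 1621 * 9.81 * 0.0024 = 38.164824
theta = 14.42 / 38.164824
theta = 0.3778

0.3778


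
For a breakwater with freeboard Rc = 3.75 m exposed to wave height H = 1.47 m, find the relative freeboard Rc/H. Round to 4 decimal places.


Relative freeboard = Rc / H
= 3.75 / 1.47
= 2.5510

2.5510


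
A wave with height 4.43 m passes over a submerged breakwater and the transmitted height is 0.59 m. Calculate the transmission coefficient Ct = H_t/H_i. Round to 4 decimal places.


Ct = H_t / H_i
Ct = 0.59 / 4.43
Ct = 0.1332

0.1332


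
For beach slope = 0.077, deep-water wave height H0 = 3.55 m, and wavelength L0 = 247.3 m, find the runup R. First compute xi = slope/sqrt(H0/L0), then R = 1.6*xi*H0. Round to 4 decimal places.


xi = slope / sqrt(H0/L0)
H0/L0 = 3.55/247.3 = 0.014355
sqrt(0.014355) = 0.119812
xi = 0.077 / 0.119812 = 0.642671
R = 1.6 * xi * H0 = 1.6 * 0.642671 * 3.55
R = 3.6504 m

3.6504
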